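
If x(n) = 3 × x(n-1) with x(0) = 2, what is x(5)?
Computing step by step:
x(0) = 2
x(1) = 3 × 2 = 6
x(2) = 3 × 6 = 18
x(3) = 3 × 18 = 54
x(4) = 3 × 54 = 162
x(5) = 3 × 162 = 486

486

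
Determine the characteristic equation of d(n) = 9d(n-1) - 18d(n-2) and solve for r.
Substitute d(n) = rⁿ and divide through by rⁿ⁻²: r² - 9r + 18 = 0
Factor: (r - 6)(r - 3) = 0, so r = 6, 3.
General solution: d(n) = A·6ⁿ + B·3ⁿ

Characteristic: r² - 9r + 18 = 0, Roots: r = 6, 3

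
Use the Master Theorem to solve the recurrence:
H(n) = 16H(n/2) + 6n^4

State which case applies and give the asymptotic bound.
Master Theorem template: H(n) = a·H(n/b) + f(n).
Here: a=16, b=2, f(n)=6n^4
Compute log_b(a) = log_2(16) = 4.
f(n) = 6n^4 = Θ(n^4). Case 2: H(n) = Θ(n^4 log n).

Case 2: H(n) = Θ(n^4 log n)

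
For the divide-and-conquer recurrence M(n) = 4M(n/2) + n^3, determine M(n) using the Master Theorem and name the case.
Master Theorem template: M(n) = a·M(n/b) + f(n).
Here: a=4, b=2, f(n)=n^3
Compute log_b(a) = log_2(4) = 2.
f(n) = n^3 = Ω(n^(2+ε)) with ε = 1, and the regularity condition holds (a·f(n/b) = (a/b^3)·f(n) with a/b^3 = 2^-1 < 1). Case 3: M(n) = Θ(f(n)) = Θ(n^3).

Case 3: M(n) = Θ(n^3)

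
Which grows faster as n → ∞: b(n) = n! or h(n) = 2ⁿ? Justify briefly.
Comparing growth rates:
Growth-rate hierarchy: log n ≺ any polynomial ≺ any exponential cⁿ (c>1) ≺ n! ≺ nⁿ.
factorial dominates exponential base 2 asymptotically.

b(n) grows faster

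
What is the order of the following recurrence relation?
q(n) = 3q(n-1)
The order is the largest lag k for which q(n-k) appears. Here the deepest term is q(n-1), so the order is 1.

Order 1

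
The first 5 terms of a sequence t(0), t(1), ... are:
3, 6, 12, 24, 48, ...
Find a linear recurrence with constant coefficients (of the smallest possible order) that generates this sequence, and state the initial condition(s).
Look for the lowest-order linear relation among consecutive terms.
Observation: each term is 2× the previous.
Check at n=2: 2·6 = 12. ✓

t(n) = 2 × t(n-1), t(0) = 3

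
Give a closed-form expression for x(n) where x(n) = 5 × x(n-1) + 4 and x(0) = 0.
Recurrence: x(n) = 5 × x(n-1) + 4, initial: x(0) = 0.
Try x(n) = A·5ⁿ + C. Substituting: A·5ⁿ + C = 5(A·5ⁿ⁻¹ + C) + 4 = A·5ⁿ + 5C + 4, so C = 5C + 4, giving C = -1. Then x(0) = A - 1 = 0 gives A = 1.

x(n) = 5ⁿ - 1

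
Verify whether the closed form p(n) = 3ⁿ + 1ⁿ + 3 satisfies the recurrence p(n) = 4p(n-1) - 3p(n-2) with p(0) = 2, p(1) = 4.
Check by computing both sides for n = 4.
From the recurrence with p(0) = 2, p(1) = 4:
  p(0) = 2, p(1) = 4, p(2) = 10, p(3) = 28, p(4) = 82
  so the recurrence gives p(4) = 82.
From the proposed closed form p(n) = 3ⁿ + 1ⁿ + 3:
  p(4) = 85.
The recurrence gives 82 but the closed form gives 85, so the closed form does not satisfy the recurrence.

No, the closed form is incorrect.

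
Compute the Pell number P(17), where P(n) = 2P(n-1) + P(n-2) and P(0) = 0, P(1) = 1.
Computing the sequence terms:
0, 1, 2, 5, 12, 29, 70, 169, 408, 985, 2378, 5741, 13860, 33461, 80782, 195025, 470832, 1136689

1136689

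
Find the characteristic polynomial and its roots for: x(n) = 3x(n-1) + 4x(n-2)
Substitute x(n) = rⁿ and divide through by rⁿ⁻²: r² - 3r - 4 = 0
Factor: (r + 1)(r - 4) = 0, so r = -1, 4.
General solution: x(n) = A·(-1)ⁿ + B·4ⁿ

Characteristic: r² - 3r - 4 = 0, Roots: r = -1, 4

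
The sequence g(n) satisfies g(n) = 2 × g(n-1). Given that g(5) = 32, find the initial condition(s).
In general g(n) = 2ⁿ · g(0). At n = 5: g(0) = g(5) / 2^5 = 32 / 32 = 1.

g(0) = 1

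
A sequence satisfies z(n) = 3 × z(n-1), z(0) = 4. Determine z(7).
Computing step by step:
z(0) = 4
z(1) = 3 × 4 = 12
z(2) = 3 × 12 = 36
z(3) = 3 × 36 = 108
z(4) = 3 × 108 = 324
z(5) = 3 × 324 = 972
z(6) = 3 × 972 = 2916
z(7) = 3 × 2916 = 8748

8748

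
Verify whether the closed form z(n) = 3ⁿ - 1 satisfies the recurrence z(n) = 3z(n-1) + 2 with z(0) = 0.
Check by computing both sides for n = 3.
From the recurrence with z(0) = 0:
  z(0) = 0, z(1) = 2, z(2) = 8, z(3) = 26
  so the recurrence gives z(3) = 26.
From the proposed closed form z(n) = 3ⁿ - 1:
  z(3) = 26.
Both sides give 26 at n = 3, and the initial condition(s) match, so the closed form is consistent.

Yes, the closed form is correct.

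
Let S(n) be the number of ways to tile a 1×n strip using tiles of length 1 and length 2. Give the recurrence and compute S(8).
Condition on the last tile: it has length 1 (leaving a 1×(n-1) strip) or length 2 (leaving a 1×(n-2) strip), so S(n) = S(n-1) + S(n-2) (order-2 linear recurrence).
For 0 ≤ i < 2 only unit tiles fit, so S(i) = 1.
Iterating the recurrence: S(2) = 2, S(3) = 3, S(4) = 5, S(5) = 8, S(6) = 13, S(7) = 21, S(8) = 34.

S(n) = S(n-1) + S(n-2), with S(i) = 1 for 0 ≤ i < 2; S(8) = 34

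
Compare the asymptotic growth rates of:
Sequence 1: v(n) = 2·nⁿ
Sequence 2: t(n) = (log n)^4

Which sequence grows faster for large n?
Comparing growth rates:
Growth-rate hierarchy: log n ≺ any polynomial ≺ any exponential cⁿ (c>1) ≺ n! ≺ nⁿ.
super-exponential nⁿ dominates polylogarithmic (log n)^4 asymptotically.

v(n) grows faster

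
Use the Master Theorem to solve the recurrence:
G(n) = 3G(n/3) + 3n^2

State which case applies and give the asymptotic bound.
Master Theorem template: G(n) = a·G(n/b) + f(n).
Here: a=3, b=3, f(n)=3n^2
Compute log_b(a) = log_3(3) = 1.
f(n) = 3n^2 = Ω(n^(1+ε)) with ε = 1, and the regularity condition holds (a·f(n/b) = (a/b^2)·f(n) with a/b^2 = 3^-1 < 1). Case 3: G(n) = Θ(f(n)) = Θ(n^2).

Case 3: G(n) = Θ(n^2)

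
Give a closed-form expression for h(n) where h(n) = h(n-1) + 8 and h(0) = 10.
Recurrence: h(n) = h(n-1) + 8, initial: h(0) = 10.
Each step adds 8, so h(n) = h(0) + 8n = 8n + 10.

h(n) = 8n + 10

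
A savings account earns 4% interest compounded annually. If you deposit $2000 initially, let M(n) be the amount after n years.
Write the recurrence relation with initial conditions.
Each year the balance grows by 4%, i.e. is multiplied by 1 + 4/100 = 1.04, so M(n) = 1.04 × M(n-1). The initial deposit gives M(0) = 2000.
Unrolling gives the closed form M(n) = 2000 × (1.04)ⁿ.

M(n) = 1.04 × M(n-1), M(0) = 2000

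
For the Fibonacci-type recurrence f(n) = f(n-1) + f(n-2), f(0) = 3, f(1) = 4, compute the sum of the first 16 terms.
Computing the sequence terms: 3, 4, 7, 11, 18, 29, 47, 76, 123, 199, 322, 521, 843, 1364, 2207, 3571
Adding these values together:

9345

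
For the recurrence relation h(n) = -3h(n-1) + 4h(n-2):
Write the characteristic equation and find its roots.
Substitute h(n) = rⁿ and divide through by rⁿ⁻²: r² + 3r - 4 = 0
Factor: (r + 4)(r - 1) = 0, so r = -4, 1.
General solution: h(n) = A·(-4)ⁿ + B·1ⁿ

Characteristic: r² + 3r - 4 = 0, Roots: r = -4, 1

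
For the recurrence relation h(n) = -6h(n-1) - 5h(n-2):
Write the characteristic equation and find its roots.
Substitute h(n) = rⁿ and divide through by rⁿ⁻²: r² + 6r + 5 = 0
Factor: (r + 5)(r + 1) = 0, so r = -5, -1.
General solution: h(n) = A·(-5)ⁿ + B·(-1)ⁿ

Characteristic: r² + 6r + 5 = 0, Roots: r = -5, -1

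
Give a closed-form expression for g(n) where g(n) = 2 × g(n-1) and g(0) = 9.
Recurrence: g(n) = 2 × g(n-1), initial: g(0) = 9.
Each term is 2 times the previous, so this is geometric with ratio 2. After n steps: g(n) = g(0)·2ⁿ = 9·2ⁿ.

g(n) = 9·2ⁿ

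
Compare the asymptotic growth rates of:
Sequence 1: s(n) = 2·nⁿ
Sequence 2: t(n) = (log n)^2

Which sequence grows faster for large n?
Comparing growth rates:
Growth-rate hierarchy: log n ≺ any polynomial ≺ any exponential cⁿ (c>1) ≺ n! ≺ nⁿ.
super-exponential nⁿ dominates polylogarithmic (log n)^2 asymptotically.

s(n) grows faster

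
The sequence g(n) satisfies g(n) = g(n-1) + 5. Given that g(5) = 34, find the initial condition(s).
g(5) = g(0) + 5·5, so g(0) = 34 - 25 = 9.

g(0) = 9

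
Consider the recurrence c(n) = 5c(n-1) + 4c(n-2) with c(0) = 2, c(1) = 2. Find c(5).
Computing the sequence terms:
2, 2, 18, 98, 562, 3202

3202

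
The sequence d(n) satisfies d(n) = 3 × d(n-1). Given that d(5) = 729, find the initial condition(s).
In general d(n) = 3ⁿ · d(0). At n = 5: d(0) = d(5) / 3^5 = 729 / 243 = 3.

d(0) = 3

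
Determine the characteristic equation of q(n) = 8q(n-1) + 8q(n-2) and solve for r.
Substitute q(n) = rⁿ and divide through by rⁿ⁻²: r² - 8r - 8 = 0
Discriminant: 8² + 4·8 = 96, not a perfect square, so by the quadratic formula r = (8 ± √96)/2.
General solution: q(n) = A·r₁ⁿ + B·r₂ⁿ where r₁,r₂ = (8 ± √96)/2

Characteristic: r² - 8r - 8 = 0, Roots: r = (8 ± √96)/2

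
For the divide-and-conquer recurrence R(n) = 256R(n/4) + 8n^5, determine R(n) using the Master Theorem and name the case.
Master Theorem template: R(n) = a·R(n/b) + f(n).
Here: a=256, b=4, f(n)=8n^5
Compute log_b(a) = log_4(256) = 4.
f(n) = 8n^5 = Ω(n^(4+ε)) with ε = 1, and the regularity condition holds (a·f(n/b) = (a/b^5)·f(n) with a/b^5 = 4^-1 < 1). Case 3: R(n) = Θ(f(n)) = Θ(n^5).

Case 3: R(n) = Θ(n^5)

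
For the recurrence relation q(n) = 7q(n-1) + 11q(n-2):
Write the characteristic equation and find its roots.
Substitute q(n) = rⁿ and divide through by rⁿ⁻²: r² - 7r - 11 = 0
Discriminant: 7² + 4·11 = 93, not a perfect square, so by the quadratic formula r = (7 ± √93)/2.
General solution: q(n) = A·r₁ⁿ + B·r₂ⁿ where r₁,r₂ = (7 ± √93)/2

Characteristic: r² - 7r - 11 = 0, Roots: r = (7 ± √93)/2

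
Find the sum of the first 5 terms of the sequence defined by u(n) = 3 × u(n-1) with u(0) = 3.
Computing the sequence terms: 3, 9, 27, 81, 243
Adding these values together:

363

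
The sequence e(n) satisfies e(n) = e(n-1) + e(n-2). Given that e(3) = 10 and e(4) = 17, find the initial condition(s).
Work backwards using e(k) = e(k+2) - e(k+1):
e(2) = e(4) - e(3) = 17 - 10 = 7
e(1) = e(3) - e(2) = 10 - 7 = 3
e(0) = e(2) - e(1) = 7 - 3 = 4

e(0) = 4, e(1) = 3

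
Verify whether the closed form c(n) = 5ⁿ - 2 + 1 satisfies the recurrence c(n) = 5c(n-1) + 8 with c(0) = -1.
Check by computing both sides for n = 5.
From the recurrence with c(0) = -1:
  c(0) = -1, c(1) = 3, c(2) = 23, c(3) = 123, c(4) = 623, c(5) = 3123
  so the recurrence gives c(5) = 3123.
From the proposed closed form c(n) = 5ⁿ - 2 + 1:
  c(5) = 3124.
The recurrence gives 3123 but the closed form gives 3124, so the closed form does not satisfy the recurrence.

No, the closed form is incorrect.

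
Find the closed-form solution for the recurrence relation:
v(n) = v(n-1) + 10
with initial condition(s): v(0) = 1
Recurrence: v(n) = v(n-1) + 10, initial: v(0) = 1.
Each step adds 10, so v(n) = v(0) + 10n = 10n + 1.

v(n) = 10n + 1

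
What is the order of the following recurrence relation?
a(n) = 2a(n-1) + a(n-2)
The order is the largest lag k for which a(n-k) appears. Here the deepest term is a(n-2), so the order is 2.

Order 2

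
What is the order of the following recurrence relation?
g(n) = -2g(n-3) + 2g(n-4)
The order is the largest lag k for which g(n-k) appears. Here the deepest term is g(n-4), so the order is 4.

Order 4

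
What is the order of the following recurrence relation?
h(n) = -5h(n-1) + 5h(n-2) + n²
The order is the largest lag k for which h(n-k) appears. Here the deepest term is h(n-2) (the n² term is non-homogeneous and does not affect the order), so the order is 2.

Order 2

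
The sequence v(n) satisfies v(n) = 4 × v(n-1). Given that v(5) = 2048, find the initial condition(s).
In general v(n) = 4ⁿ · v(0). At n = 5: v(0) = v(5) / 4^5 = 2048 / 1024 = 2.

v(0) = 2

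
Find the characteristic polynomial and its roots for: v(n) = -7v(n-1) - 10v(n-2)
Substitute v(n) = rⁿ and divide through by rⁿ⁻²: r² + 7r + 10 = 0
Factor: (r + 2)(r + 5) = 0, so r = -2, -5.
General solution: v(n) = A·(-2)ⁿ + B·(-5)ⁿ

Characteristic: r² + 7r + 10 = 0, Roots: r = -2, -5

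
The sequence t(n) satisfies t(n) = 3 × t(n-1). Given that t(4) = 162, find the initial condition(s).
In general t(n) = 3ⁿ · t(0). At n = 4: t(0) = t(4) / 3^4 = 162 / 81 = 2.

t(0) = 2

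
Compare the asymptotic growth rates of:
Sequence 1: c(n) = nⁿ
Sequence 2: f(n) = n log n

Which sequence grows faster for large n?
Comparing growth rates:
Growth-rate hierarchy: log n ≺ any polynomial ≺ any exponential cⁿ (c>1) ≺ n! ≺ nⁿ.
super-exponential nⁿ dominates polynomial degree 1 (with log factor) asymptotically.

c(n) grows faster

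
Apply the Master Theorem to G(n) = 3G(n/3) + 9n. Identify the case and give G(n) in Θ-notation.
Master Theorem template: G(n) = a·G(n/b) + f(n).
Here: a=3, b=3, f(n)=9n
Compute log_b(a) = log_3(3) = 1.
f(n) = 9n = Θ(n). Case 2: G(n) = Θ(n log n).

Case 2: G(n) = Θ(n log n)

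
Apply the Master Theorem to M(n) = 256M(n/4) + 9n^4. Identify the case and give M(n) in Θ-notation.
Master Theorem template: M(n) = a·M(n/b) + f(n).
Here: a=256, b=4, f(n)=9n^4
Compute log_b(a) = log_4(256) = 4.
f(n) = 9n^4 = Θ(n^4). Case 2: M(n) = Θ(n^4 log n).

Case 2: M(n) = Θ(n^4 log n)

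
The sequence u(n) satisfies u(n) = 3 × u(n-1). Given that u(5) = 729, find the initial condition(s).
In general u(n) = 3ⁿ · u(0). At n = 5: u(0) = u(5) / 3^5 = 729 / 243 = 3.

u(0) = 3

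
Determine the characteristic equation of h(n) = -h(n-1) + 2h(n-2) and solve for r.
Substitute h(n) = rⁿ and divide through by rⁿ⁻²: r² + r - 2 = 0
Factor: (r - 1)(r + 2) = 0, so r = 1, -2.
General solution: h(n) = A·1ⁿ + B·(-2)ⁿ

Characteristic: r² + r - 2 = 0, Roots: r = 1, -2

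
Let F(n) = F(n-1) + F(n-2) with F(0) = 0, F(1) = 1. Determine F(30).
Computing the sequence terms:
0, 1, 1, 2, 3, 5, 8, 13, 21, 34, 55, 89, 144, 233, 377, 610, 987, 1597, 2584, 4181, 6765, 10946, 17711, 28657, 46368, 75025, 121393, 196418, 317811, 514229, 832040

832040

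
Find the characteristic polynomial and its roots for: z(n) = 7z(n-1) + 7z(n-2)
Substitute z(n) = rⁿ and divide through by rⁿ⁻²: r² - 7r - 7 = 0
Discriminant: 7² + 4·7 = 77, not a perfect square, so by the quadratic formula r = (7 ± √77)/2.
General solution: z(n) = A·r₁ⁿ + B·r₂ⁿ where r₁,r₂ = (7 ± √77)/2

Characteristic: r² - 7r - 7 = 0, Roots: r = (7 ± √77)/2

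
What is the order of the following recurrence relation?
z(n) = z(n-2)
The order is the largest lag k for which z(n-k) appears. Here the deepest term is z(n-2), so the order is 2.

Order 2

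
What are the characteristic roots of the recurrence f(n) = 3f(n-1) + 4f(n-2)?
Substitute f(n) = rⁿ and divide through by rⁿ⁻²: r² - 3r - 4 = 0
Factor: (r - 4)(r + 1) = 0, so r = 4, -1.
General solution: f(n) = A·4ⁿ + B·(-1)ⁿ

Characteristic: r² - 3r - 4 = 0, Roots: r = 4, -1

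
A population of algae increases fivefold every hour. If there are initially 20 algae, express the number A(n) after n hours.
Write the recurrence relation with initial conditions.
Each hour multiplies the count by 5, so the count after n hours depends only on the count after n-1 hours: A(n) = 5 × A(n-1). The starting count gives A(0) = 20.
Unrolling n times gives the closed form A(n) = 20 × 5ⁿ.

A(n) = 5 × A(n-1), A(0) = 20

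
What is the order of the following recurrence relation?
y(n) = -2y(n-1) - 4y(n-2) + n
The order is the largest lag k for which y(n-k) appears. Here the deepest term is y(n-2) (the n term is non-homogeneous and does not affect the order), so the order is 2.

Order 2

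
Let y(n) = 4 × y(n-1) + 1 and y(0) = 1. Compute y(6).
Computing step by step:
y(0) = 1
y(1) = 4 × 1 + 1 = 5
y(2) = 4 × 5 + 1 = 21
y(3) = 4 × 21 + 1 = 85
y(4) = 4 × 85 + 1 = 341
y(5) = 4 × 341 + 1 = 1365
y(6) = 4 × 1365 + 1 = 5461

5461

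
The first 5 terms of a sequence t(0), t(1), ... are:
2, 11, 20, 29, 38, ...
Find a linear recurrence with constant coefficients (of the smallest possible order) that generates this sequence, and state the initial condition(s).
Look for the lowest-order linear relation among consecutive terms.
Observation: consecutive differences are constant (= 9).
Check at n=2: 1·11 + 9 = 20. ✓

t(n) = t(n-1) + 9, t(0) = 2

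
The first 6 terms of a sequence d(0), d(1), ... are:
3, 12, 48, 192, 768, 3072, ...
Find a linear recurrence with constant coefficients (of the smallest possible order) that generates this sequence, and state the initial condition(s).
Look for the lowest-order linear relation among consecutive terms.
Observation: each term is 4× the previous.
Check at n=2: 4·12 = 48. ✓

d(n) = 4 × d(n-1), d(0) = 3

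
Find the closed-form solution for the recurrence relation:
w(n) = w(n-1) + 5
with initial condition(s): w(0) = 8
Recurrence: w(n) = w(n-1) + 5, initial: w(0) = 8.
Each step adds 5, so w(n) = w(0) + 5n = 5n + 8.

w(n) = 5n + 8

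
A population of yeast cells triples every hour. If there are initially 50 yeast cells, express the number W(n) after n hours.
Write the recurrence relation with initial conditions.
Each hour multiplies the count by 3, so the count after n hours depends only on the count after n-1 hours: W(n) = 3 × W(n-1). The starting count gives W(0) = 50.
Unrolling n times gives the closed form W(n) = 50 × 3ⁿ.

W(n) = 3 × W(n-1), W(0) = 50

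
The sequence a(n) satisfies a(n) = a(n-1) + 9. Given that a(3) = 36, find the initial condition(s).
a(3) = a(0) + 3·9, so a(0) = 36 - 27 = 9.

a(0) = 9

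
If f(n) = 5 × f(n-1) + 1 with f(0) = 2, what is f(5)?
Computing step by step:
f(0) = 2
f(1) = 5 × 2 + 1 = 11
f(2) = 5 × 11 + 1 = 56
f(3) = 5 × 56 + 1 = 281
f(4) = 5 × 281 + 1 = 1406
f(5) = 5 × 1406 + 1 = 7031

7031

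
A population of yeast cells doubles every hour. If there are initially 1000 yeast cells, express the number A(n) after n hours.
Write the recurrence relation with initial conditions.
Each hour multiplies the count by 2, so the count after n hours depends only on the count after n-1 hours: A(n) = 2 × A(n-1). The starting count gives A(0) = 1000.
Unrolling n times gives the closed form A(n) = 1000 × 2ⁿ.

A(n) = 2 × A(n-1), A(0) = 1000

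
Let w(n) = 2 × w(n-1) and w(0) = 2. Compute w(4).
Computing step by step:
w(0) = 2
w(1) = 2 × 2 = 4
w(2) = 2 × 4 = 8
w(3) = 2 × 8 = 16
w(4) = 2 × 16 = 32

32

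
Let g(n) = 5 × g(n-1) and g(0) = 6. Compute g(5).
Computing step by step:
g(0) = 6
g(1) = 5 × 6 = 30
g(2) = 5 × 30 = 150
g(3) = 5 × 150 = 750
g(4) = 5 × 750 = 3750
g(5) = 5 × 3750 = 18750

18750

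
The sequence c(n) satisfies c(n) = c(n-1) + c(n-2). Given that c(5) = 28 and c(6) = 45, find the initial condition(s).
Work backwards using c(k) = c(k+2) - c(k+1):
c(4) = c(6) - c(5) = 45 - 28 = 17
c(3) = c(5) - c(4) = 28 - 17 = 11
c(2) = c(4) - c(3) = 17 - 11 = 6
c(1) = c(3) - c(2) = 11 - 6 = 5
c(0) = c(2) - c(1) = 6 - 5 = 1

c(0) = 1, c(1) = 5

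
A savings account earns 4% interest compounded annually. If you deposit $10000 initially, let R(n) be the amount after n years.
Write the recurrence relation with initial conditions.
Each year the balance grows by 4%, i.e. is multiplied by 1 + 4/100 = 1.04, so R(n) = 1.04 × R(n-1). The initial deposit gives R(0) = 10000.
Unrolling gives the closed form R(n) = 10000 × (1.04)ⁿ.

R(n) = 1.04 × R(n-1), R(0) = 10000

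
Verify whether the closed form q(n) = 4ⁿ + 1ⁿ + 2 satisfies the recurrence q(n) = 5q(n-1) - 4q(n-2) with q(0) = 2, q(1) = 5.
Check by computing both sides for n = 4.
From the recurrence with q(0) = 2, q(1) = 5:
  q(0) = 2, q(1) = 5, q(2) = 17, q(3) = 65, q(4) = 257
  so the recurrence gives q(4) = 257.
From the proposed closed form q(n) = 4ⁿ + 1ⁿ + 2:
  q(4) = 259.
The recurrence gives 257 but the closed form gives 259, so the closed form does not satisfy the recurrence.

No, the closed form is incorrect.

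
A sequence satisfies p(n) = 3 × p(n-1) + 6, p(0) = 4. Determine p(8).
Computing step by step:
p(0) = 4
p(1) = 3 × 4 + 6 = 18
p(2) = 3 × 18 + 6 = 60
p(3) = 3 × 60 + 6 = 186
p(4) = 3 × 186 + 6 = 564
p(5) = 3 × 564 + 6 = 1698
p(6) = 3 × 1698 + 6 = 5100
p(7) = 3 × 5100 + 6 = 15306
p(8) = 3 × 15306 + 6 = 45924

45924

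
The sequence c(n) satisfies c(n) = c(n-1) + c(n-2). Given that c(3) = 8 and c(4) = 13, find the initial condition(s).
Work backwards using c(k) = c(k+2) - c(k+1):
c(2) = c(4) - c(3) = 13 - 8 = 5
c(1) = c(3) - c(2) = 8 - 5 = 3
c(0) = c(2) - c(1) = 5 - 3 = 2

c(0) = 2, c(1) = 3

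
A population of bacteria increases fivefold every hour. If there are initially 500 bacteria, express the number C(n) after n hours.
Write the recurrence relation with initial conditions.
Each hour multiplies the count by 5, so the count after n hours depends only on the count after n-1 hours: C(n) = 5 × C(n-1). The starting count gives C(0) = 500.
Unrolling n times gives the closed form C(n) = 500 × 5ⁿ.

C(n) = 5 × C(n-1), C(0) = 500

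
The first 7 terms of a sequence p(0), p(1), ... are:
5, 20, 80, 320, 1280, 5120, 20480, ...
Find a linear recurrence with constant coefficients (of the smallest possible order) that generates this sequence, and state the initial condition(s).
Look for the lowest-order linear relation among consecutive terms.
Observation: each term is 4× the previous.
Check at n=2: 4·20 = 80. ✓

p(n) = 4 × p(n-1), p(0) = 5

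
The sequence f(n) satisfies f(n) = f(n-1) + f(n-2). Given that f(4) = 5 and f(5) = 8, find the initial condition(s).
Work backwards using f(k) = f(k+2) - f(k+1):
f(3) = f(5) - f(4) = 8 - 5 = 3
f(2) = f(4) - f(3) = 5 - 3 = 2
f(1) = f(3) - f(2) = 3 - 2 = 1
f(0) = f(2) - f(1) = 2 - 1 = 1

f(0) = 1, f(1) = 1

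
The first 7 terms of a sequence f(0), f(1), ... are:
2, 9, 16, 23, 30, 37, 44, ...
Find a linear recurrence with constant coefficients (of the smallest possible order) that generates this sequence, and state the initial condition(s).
Look for the lowest-order linear relation among consecutive terms.
Observation: consecutive differences are constant (= 7).
Check at n=2: 1·9 + 7 = 16. ✓

f(n) = f(n-1) + 7, f(0) = 2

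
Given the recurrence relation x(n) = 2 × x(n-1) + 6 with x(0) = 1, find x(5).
Computing step by step:
x(0) = 1
x(1) = 2 × 1 + 6 = 8
x(2) = 2 × 8 + 6 = 22
x(3) = 2 × 22 + 6 = 50
x(4) = 2 × 50 + 6 = 106
x(5) = 2 × 106 + 6 = 218

218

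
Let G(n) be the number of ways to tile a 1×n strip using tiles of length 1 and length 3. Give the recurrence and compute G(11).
Condition on the last tile: it has length 1 (leaving a 1×(n-1) strip) or length 3 (leaving a 1×(n-3) strip), so G(n) = G(n-1) + G(n-3) (order-3 linear recurrence).
For 0 ≤ i < 3 only unit tiles fit, so G(i) = 1.
Iterating the recurrence: G(3) = 2, G(4) = 3, G(5) = 4, G(6) = 6, G(7) = 9, G(8) = 13, G(9) = 19, G(10) = 28, G(11) = 41.

G(n) = G(n-1) + G(n-3), with G(i) = 1 for 0 ≤ i < 3; G(11) = 41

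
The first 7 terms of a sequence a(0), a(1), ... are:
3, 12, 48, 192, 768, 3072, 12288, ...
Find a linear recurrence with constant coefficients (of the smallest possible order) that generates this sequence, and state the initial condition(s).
Look for the lowest-order linear relation among consecutive terms.
Observation: each term is 4× the previous.
Check at n=2: 4·12 = 48. ✓

a(n) = 4 × a(n-1), a(0) = 3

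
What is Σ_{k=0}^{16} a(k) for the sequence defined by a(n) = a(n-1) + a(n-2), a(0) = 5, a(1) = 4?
Computing the sequence terms: 5, 4, 9, 13, 22, 35, 57, 92, 149, 241, 390, 631, 1021, 1652, 2673, 4325, 6998
Adding these values together:

18317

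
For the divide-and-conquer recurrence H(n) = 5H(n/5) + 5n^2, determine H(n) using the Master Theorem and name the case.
Master Theorem template: H(n) = a·H(n/b) + f(n).
Here: a=5, b=5, f(n)=5n^2
Compute log_b(a) = log_5(5) = 1.
f(n) = 5n^2 = Ω(n^(1+ε)) with ε = 1, and the regularity condition holds (a·f(n/b) = (a/b^2)·f(n) with a/b^2 = 5^-1 < 1). Case 3: H(n) = Θ(f(n)) = Θ(n^2).

Case 3: H(n) = Θ(n^2)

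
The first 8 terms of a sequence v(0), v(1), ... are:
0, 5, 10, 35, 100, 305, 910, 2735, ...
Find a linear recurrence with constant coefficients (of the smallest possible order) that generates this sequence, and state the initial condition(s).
Look for the lowest-order linear relation among consecutive terms.
Observation: v(n) - 2·v(n-1) - (3)·v(n-2) = 0 holds for the shown terms, and no order-1 relation v(n) = α·v(n-1) + β fits.
Check at n=3: 2·10 + (3)·5 = 35. ✓

v(n) = 2v(n-1) + 3v(n-2), v(0) = 0, v(1) = 5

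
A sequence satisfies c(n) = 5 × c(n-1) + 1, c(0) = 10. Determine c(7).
Computing step by step:
c(0) = 10
c(1) = 5 × 10 + 1 = 51
c(2) = 5 × 51 + 1 = 256
c(3) = 5 × 256 + 1 = 1281
c(4) = 5 × 1281 + 1 = 6406
c(5) = 5 × 6406 + 1 = 32031
c(6) = 5 × 32031 + 1 = 160156
c(7) = 5 × 160156 + 1 = 800781

800781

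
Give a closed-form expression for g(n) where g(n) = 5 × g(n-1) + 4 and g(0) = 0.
Recurrence: g(n) = 5 × g(n-1) + 4, initial: g(0) = 0.
Try g(n) = A·5ⁿ + C. Substituting: A·5ⁿ + C = 5(A·5ⁿ⁻¹ + C) + 4 = A·5ⁿ + 5C + 4, so C = 5C + 4, giving C = -1. Then g(0) = A - 1 = 0 gives A = 1.

g(n) = 5ⁿ - 1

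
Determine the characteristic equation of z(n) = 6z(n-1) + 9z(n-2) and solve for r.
Substitute z(n) = rⁿ and divide through by rⁿ⁻²: r² - 6r - 9 = 0
Discriminant: 6² + 4·9 = 72, not a perfect square, so by the quadratic formula r = (6 ± √72)/2.
General solution: z(n) = A·r₁ⁿ + B·r₂ⁿ where r₁,r₂ = (6 ± √72)/2

Characteristic: r² - 6r - 9 = 0, Roots: r = (6 ± √72)/2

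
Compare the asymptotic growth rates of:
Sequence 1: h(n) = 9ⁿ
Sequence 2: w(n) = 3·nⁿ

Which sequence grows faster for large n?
Comparing growth rates:
Growth-rate hierarchy: log n ≺ any polynomial ≺ any exponential cⁿ (c>1) ≺ n! ≺ nⁿ.
super-exponential nⁿ dominates exponential base 9 asymptotically.

w(n) grows faster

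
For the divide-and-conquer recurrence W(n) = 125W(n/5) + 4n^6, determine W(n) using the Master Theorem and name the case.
Master Theorem template: W(n) = a·W(n/b) + f(n).
Here: a=125, b=5, f(n)=4n^6
Compute log_b(a) = log_5(125) = 3.
f(n) = 4n^6 = Ω(n^(3+ε)) with ε = 3, and the regularity condition holds (a·f(n/b) = (a/b^6)·f(n) with a/b^6 = 5^-3 < 1). Case 3: W(n) = Θ(f(n)) = Θ(n^6).

Case 3: W(n) = Θ(n^6)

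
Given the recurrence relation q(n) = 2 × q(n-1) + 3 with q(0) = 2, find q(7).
Computing step by step:
q(0) = 2
q(1) = 2 × 2 + 3 = 7
q(2) = 2 × 7 + 3 = 17
q(3) = 2 × 17 + 3 = 37
q(4) = 2 × 37 + 3 = 77
q(5) = 2 × 77 + 3 = 157
q(6) = 2 × 157 + 3 = 317
q(7) = 2 × 317 + 3 = 637

637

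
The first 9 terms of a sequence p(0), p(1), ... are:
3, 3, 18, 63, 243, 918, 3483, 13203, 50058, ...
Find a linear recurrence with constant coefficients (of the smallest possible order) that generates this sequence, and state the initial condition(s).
Look for the lowest-order linear relation among consecutive terms.
Observation: p(n) - 3·p(n-1) - (3)·p(n-2) = 0 holds for the shown terms, and no order-1 relation p(n) = α·p(n-1) + β fits.
Check at n=3: 3·18 + (3)·3 = 63. ✓

p(n) = 3p(n-1) + 3p(n-2), p(0) = 3, p(1) = 3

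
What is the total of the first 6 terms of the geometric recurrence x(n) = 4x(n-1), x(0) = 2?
Computing the sequence terms: 2, 8, 32, 128, 512, 2048
Adding these values together:

2730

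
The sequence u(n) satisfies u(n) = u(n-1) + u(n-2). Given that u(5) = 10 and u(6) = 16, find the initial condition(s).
Work backwards using u(k) = u(k+2) - u(k+1):
u(4) = u(6) - u(5) = 16 - 10 = 6
u(3) = u(5) - u(4) = 10 - 6 = 4
u(2) = u(4) - u(3) = 6 - 4 = 2
u(1) = u(3) - u(2) = 4 - 2 = 2
u(0) = u(2) - u(1) = 2 - 2 = 0

u(0) = 0, u(1) = 2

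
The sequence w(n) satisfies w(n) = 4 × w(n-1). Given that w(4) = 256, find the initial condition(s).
In general w(n) = 4ⁿ · w(0). At n = 4: w(0) = w(4) / 4^4 = 256 / 256 = 1.

w(0) = 1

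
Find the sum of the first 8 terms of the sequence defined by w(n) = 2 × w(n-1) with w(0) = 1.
Computing the sequence terms: 1, 2, 4, 8, 16, 32, 64, 128
Adding these values together:

255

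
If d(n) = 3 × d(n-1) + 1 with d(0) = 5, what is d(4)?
Computing step by step:
d(0) = 5
d(1) = 3 × 5 + 1 = 16
d(2) = 3 × 16 + 1 = 49
d(3) = 3 × 49 + 1 = 148
d(4) = 3 × 148 + 1 = 445

445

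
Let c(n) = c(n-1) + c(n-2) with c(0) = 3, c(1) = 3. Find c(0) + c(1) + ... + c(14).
Computing the sequence terms: 3, 3, 6, 9, 15, 24, 39, 63, 102, 165, 267, 432, 699, 1131, 1830
Adding these values together:

4788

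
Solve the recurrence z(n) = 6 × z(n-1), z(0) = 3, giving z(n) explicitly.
Recurrence: z(n) = 6 × z(n-1), initial: z(0) = 3.
Each term is 6 times the previous, so this is geometric with ratio 6. After n steps: z(n) = z(0)·6ⁿ = 3·6ⁿ.

z(n) = 3·6ⁿ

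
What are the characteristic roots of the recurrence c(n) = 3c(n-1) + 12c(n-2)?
Substitute c(n) = rⁿ and divide through by rⁿ⁻²: r² - 3r - 12 = 0
Discriminant: 3² + 4·12 = 57, not a perfect square, so by the quadratic formula r = (3 ± √57)/2.
General solution: c(n) = A·r₁ⁿ + B·r₂ⁿ where r₁,r₂ = (3 ± √57)/2

Characteristic: r² - 3r - 12 = 0, Roots: r = (3 ± √57)/2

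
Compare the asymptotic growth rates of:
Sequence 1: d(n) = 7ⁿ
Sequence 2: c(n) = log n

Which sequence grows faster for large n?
Comparing growth rates:
Growth-rate hierarchy: log n ≺ any polynomial ≺ any exponential cⁿ (c>1) ≺ n! ≺ nⁿ.
exponential base 7 dominates logarithmic asymptotically.

d(n) grows faster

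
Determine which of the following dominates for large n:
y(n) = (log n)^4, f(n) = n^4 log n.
Comparing growth rates:
Growth-rate hierarchy: log n ≺ any polynomial ≺ any exponential cⁿ (c>1) ≺ n! ≺ nⁿ.
polynomial degree 4 (with log factor) dominates polylogarithmic (log n)^4 asymptotically.

f(n) grows faster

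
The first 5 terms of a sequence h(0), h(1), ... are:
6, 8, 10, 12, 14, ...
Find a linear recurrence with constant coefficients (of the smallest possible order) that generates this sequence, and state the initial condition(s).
Look for the lowest-order linear relation among consecutive terms.
Observation: consecutive differences are constant (= 2).
Check at n=2: 1·8 + 2 = 10. ✓

h(n) = h(n-1) + 2, h(0) = 6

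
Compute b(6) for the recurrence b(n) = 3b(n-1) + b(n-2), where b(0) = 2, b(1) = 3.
Computing the sequence terms:
2, 3, 11, 36, 119, 393, 1298

1298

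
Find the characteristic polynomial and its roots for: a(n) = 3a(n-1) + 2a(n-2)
Substitute a(n) = rⁿ and divide through by rⁿ⁻²: r² - 3r - 2 = 0
Discriminant: 3² + 4·2 = 17, not a perfect square, so by the quadratic formula r = (3 ± √17)/2.
General solution: a(n) = A·r₁ⁿ + B·r₂ⁿ where r₁,r₂ = (3 ± √17)/2

Characteristic: r² - 3r - 2 = 0, Roots: r = (3 ± √17)/2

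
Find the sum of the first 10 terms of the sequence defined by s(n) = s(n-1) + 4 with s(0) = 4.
Computing the sequence terms: 4, 8, 12, 16, 20, 24, 28, 32, 36, 40
Adding these values together:

220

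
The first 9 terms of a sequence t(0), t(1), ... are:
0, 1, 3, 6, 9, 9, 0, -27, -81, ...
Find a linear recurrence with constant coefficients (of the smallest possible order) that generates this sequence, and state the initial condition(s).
Look for the lowest-order linear relation among consecutive terms.
Observation: t(n) - 3·t(n-1) - (-3)·t(n-2) = 0 holds for the shown terms, and no order-1 relation t(n) = α·t(n-1) + β fits.
Check at n=3: 3·3 + (-3)·1 = 6. ✓

t(n) = 3t(n-1) - 3t(n-2), t(0) = 0, t(1) = 1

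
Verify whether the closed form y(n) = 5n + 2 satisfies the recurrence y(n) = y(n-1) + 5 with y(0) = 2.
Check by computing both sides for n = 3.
From the recurrence with y(0) = 2:
  y(0) = 2, y(1) = 7, y(2) = 12, y(3) = 17
  so the recurrence gives y(3) = 17.
From the proposed closed form y(n) = 5n + 2:
  y(3) = 17.
Both sides give 17 at n = 3, and the initial condition(s) match, so the closed form is consistent.

Yes, the closed form is correct.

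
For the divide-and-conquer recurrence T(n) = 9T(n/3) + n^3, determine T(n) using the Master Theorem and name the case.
Master Theorem template: T(n) = a·T(n/b) + f(n).
Here: a=9, b=3, f(n)=n^3
Compute log_b(a) = log_3(9) = 2.
f(n) = n^3 = Ω(n^(2+ε)) with ε = 1, and the regularity condition holds (a·f(n/b) = (a/b^3)·f(n) with a/b^3 = 3^-1 < 1). Case 3: T(n) = Θ(f(n)) = Θ(n^3).

Case 3: T(n) = Θ(n^3)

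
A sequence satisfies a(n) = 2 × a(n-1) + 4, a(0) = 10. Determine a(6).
Computing step by step:
a(0) = 10
a(1) = 2 × 10 + 4 = 24
a(2) = 2 × 24 + 4 = 52
a(3) = 2 × 52 + 4 = 108
a(4) = 2 × 108 + 4 = 220
a(5) = 2 × 220 + 4 = 444
a(6) = 2 × 444 + 4 = 892

892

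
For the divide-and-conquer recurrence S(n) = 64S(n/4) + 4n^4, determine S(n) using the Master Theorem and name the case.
Master Theorem template: S(n) = a·S(n/b) + f(n).
Here: a=64, b=4, f(n)=4n^4
Compute log_b(a) = log_4(64) = 3.
f(n) = 4n^4 = Ω(n^(3+ε)) with ε = 1, and the regularity condition holds (a·f(n/b) = (a/b^4)·f(n) with a/b^4 = 4^-1 < 1). Case 3: S(n) = Θ(f(n)) = Θ(n^4).

Case 3: S(n) = Θ(n^4)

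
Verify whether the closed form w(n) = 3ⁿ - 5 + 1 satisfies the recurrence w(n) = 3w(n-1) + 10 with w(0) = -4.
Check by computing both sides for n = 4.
From the recurrence with w(0) = -4:
  w(0) = -4, w(1) = -2, w(2) = 4, w(3) = 22, w(4) = 76
  so the recurrence gives w(4) = 76.
From the proposed closed form w(n) = 3ⁿ - 5 + 1:
  w(4) = 77.
The recurrence gives 76 but the closed form gives 77, so the closed form does not satisfy the recurrence.

No, the closed form is incorrect.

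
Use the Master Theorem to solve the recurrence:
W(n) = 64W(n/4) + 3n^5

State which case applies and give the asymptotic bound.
Master Theorem template: W(n) = a·W(n/b) + f(n).
Here: a=64, b=4, f(n)=3n^5
Compute log_b(a) = log_4(64) = 3.
f(n) = 3n^5 = Ω(n^(3+ε)) with ε = 2, and the regularity condition holds (a·f(n/b) = (a/b^5)·f(n) with a/b^5 = 4^-2 < 1). Case 3: W(n) = Θ(f(n)) = Θ(n^5).

Case 3: W(n) = Θ(n^5)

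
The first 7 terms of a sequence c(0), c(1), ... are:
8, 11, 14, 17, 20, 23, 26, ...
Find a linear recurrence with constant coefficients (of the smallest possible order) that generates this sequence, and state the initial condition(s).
Look for the lowest-order linear relation among consecutive terms.
Observation: consecutive differences are constant (= 3).
Check at n=2: 1·11 + 3 = 14. ✓

c(n) = c(n-1) + 3, c(0) = 8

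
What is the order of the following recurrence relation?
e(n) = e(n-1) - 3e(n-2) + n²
The order is the largest lag k for which e(n-k) appears. Here the deepest term is e(n-2) (the n² term is non-homogeneous and does not affect the order), so the order is 2.

Order 2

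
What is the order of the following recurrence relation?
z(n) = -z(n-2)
The order is the largest lag k for which z(n-k) appears. Here the deepest term is z(n-2), so the order is 2.

Order 2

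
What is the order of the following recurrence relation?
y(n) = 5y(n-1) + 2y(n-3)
The order is the largest lag k for which y(n-k) appears. Here the deepest term is y(n-3), so the order is 3.

Order 3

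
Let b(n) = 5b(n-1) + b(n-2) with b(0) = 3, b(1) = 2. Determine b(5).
Computing the sequence terms:
3, 2, 13, 67, 348, 1807

1807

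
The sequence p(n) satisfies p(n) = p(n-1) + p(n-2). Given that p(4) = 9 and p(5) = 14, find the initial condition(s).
Work backwards using p(k) = p(k+2) - p(k+1):
p(3) = p(5) - p(4) = 14 - 9 = 5
p(2) = p(4) - p(3) = 9 - 5 = 4
p(1) = p(3) - p(2) = 5 - 4 = 1
p(0) = p(2) - p(1) = 4 - 1 = 3

p(0) = 3, p(1) = 1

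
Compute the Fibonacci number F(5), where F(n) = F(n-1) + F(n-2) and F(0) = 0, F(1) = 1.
Computing the sequence terms:
0, 1, 1, 2, 3, 5

5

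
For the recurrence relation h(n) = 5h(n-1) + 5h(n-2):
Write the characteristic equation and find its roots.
Substitute h(n) = rⁿ and divide through by rⁿ⁻²: r² - 5r - 5 = 0
Discriminant: 5² + 4·5 = 45, not a perfect square, so by the quadratic formula r = (5 ± √45)/2.
General solution: h(n) = A·r₁ⁿ + B·r₂ⁿ where r₁,r₂ = (5 ± √45)/2

Characteristic: r² - 5r - 5 = 0, Roots: r = (5 ± √45)/2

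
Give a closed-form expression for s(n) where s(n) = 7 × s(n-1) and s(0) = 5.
Recurrence: s(n) = 7 × s(n-1), initial: s(0) = 5.
Each term is 7 times the previous, so this is geometric with ratio 7. After n steps: s(n) = s(0)·7ⁿ = 5·7ⁿ.

s(n) = 5·7ⁿ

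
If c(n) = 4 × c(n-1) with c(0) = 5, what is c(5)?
Computing step by step:
c(0) = 5
c(1) = 4 × 5 = 20
c(2) = 4 × 20 = 80
c(3) = 4 × 80 = 320
c(4) = 4 × 320 = 1280
c(5) = 4 × 1280 = 5120

5120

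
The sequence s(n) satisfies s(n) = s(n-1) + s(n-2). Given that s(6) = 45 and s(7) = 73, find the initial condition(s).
Work backwards using s(k) = s(k+2) - s(k+1):
s(5) = s(7) - s(6) = 73 - 45 = 28
s(4) = s(6) - s(5) = 45 - 28 = 17
s(3) = s(5) - s(4) = 28 - 17 = 11
s(2) = s(4) - s(3) = 17 - 11 = 6
s(1) = s(3) - s(2) = 11 - 6 = 5
s(0) = s(2) - s(1) = 6 - 5 = 1

s(0) = 1, s(1) = 5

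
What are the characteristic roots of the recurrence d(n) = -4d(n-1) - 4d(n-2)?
Substitute d(n) = rⁿ and divide through by rⁿ⁻²: r² + 4r + 4 = 0
Factor: (r + 2)² = 0, so r = -2 (double root).
General solution: d(n) = (A + Bn)·(-2)ⁿ

Characteristic: r² + 4r + 4 = 0, Roots: r = -2 (double root)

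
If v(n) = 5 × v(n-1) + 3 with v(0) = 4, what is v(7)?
Computing step by step:
v(0) = 4
v(1) = 5 × 4 + 3 = 23
v(2) = 5 × 23 + 3 = 118
v(3) = 5 × 118 + 3 = 593
v(4) = 5 × 593 + 3 = 2968
v(5) = 5 × 2968 + 3 = 14843
v(6) = 5 × 14843 + 3 = 74218
v(7) = 5 × 74218 + 3 = 371093

371093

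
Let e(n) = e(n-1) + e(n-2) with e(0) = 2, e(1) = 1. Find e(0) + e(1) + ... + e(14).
Computing the sequence terms: 2, 1, 3, 4, 7, 11, 18, 29, 47, 76, 123, 199, 322, 521, 843
Adding these values together:

2206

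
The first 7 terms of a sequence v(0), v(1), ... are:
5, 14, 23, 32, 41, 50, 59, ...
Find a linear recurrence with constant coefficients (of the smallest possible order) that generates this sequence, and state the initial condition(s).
Look for the lowest-order linear relation among consecutive terms.
Observation: consecutive differences are constant (= 9).
Check at n=2: 1·14 + 9 = 23. ✓

v(n) = v(n-1) + 9, v(0) = 5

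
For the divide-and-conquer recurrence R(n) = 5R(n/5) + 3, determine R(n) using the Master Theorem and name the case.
Master Theorem template: R(n) = a·R(n/b) + f(n).
Here: a=5, b=5, f(n)=3
Compute log_b(a) = log_5(5) = 1.
f(n) = 3 = O(n^(1-ε)) with ε = 1. Case 1: R(n) = Θ(n^log_b(a)) = Θ(n).

Case 1: R(n) = Θ(n)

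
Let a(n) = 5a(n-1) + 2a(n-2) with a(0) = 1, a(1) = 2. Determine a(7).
Computing the sequence terms:
1, 2, 12, 64, 344, 1848, 9928, 53336

53336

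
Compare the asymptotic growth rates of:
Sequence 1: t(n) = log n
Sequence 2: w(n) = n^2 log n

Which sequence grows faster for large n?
Comparing growth rates:
Growth-rate hierarchy: log n ≺ any polynomial ≺ any exponential cⁿ (c>1) ≺ n! ≺ nⁿ.
polynomial degree 2 (with log factor) dominates logarithmic asymptotically.

w(n) grows faster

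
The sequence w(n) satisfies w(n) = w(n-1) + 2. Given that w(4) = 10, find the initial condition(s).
w(4) = w(0) + 4·2, so w(0) = 10 - 8 = 2.

w(0) = 2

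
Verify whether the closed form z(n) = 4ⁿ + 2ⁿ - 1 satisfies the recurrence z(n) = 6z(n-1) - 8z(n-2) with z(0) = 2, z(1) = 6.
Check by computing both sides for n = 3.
From the recurrence with z(0) = 2, z(1) = 6:
  z(0) = 2, z(1) = 6, z(2) = 20, z(3) = 72
  so the recurrence gives z(3) = 72.
From the proposed closed form z(n) = 4ⁿ + 2ⁿ - 1:
  z(3) = 71.
The recurrence gives 72 but the closed form gives 71, so the closed form does not satisfy the recurrence.

No, the closed form is incorrect.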